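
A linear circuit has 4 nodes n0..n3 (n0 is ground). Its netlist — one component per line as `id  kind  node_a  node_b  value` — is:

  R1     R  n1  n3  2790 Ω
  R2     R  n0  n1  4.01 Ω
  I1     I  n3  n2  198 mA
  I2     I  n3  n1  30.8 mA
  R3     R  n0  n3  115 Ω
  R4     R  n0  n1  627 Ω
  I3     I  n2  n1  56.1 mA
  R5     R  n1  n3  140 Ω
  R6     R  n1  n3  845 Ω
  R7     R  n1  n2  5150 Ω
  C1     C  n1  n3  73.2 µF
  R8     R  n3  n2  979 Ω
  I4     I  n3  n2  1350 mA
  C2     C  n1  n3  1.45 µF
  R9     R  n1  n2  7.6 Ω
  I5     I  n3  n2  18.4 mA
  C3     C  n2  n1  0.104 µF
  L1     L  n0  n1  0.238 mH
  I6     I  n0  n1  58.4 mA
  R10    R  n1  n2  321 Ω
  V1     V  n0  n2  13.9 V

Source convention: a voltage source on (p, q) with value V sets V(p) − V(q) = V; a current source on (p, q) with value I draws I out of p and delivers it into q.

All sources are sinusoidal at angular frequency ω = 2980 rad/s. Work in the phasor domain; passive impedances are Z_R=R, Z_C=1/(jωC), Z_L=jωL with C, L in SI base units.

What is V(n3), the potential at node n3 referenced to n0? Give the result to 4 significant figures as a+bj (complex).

-1.064+4.970j V

Apply KCL at each of the 3 non-ground nodes and solve the resulting linear system.
Node n1: branches {R1, R2, I2, R4, I3, R5, R6, R7, C1, C2, R9, C3, L1, I6, R10} → V_1 = -0.5670-2.208j
Node n2: branches {I1, I3, R7, R8, I4, R9, I5, C3, R10, V1} → V_2 = -13.90+0.000j
Node n3: branches {R1, I1, I2, R3, R5, R6, C1, R8, I4, C2, I5} → V_3 = -1.064+4.970j
Source currents: i(V1)=-3.323+0.2886j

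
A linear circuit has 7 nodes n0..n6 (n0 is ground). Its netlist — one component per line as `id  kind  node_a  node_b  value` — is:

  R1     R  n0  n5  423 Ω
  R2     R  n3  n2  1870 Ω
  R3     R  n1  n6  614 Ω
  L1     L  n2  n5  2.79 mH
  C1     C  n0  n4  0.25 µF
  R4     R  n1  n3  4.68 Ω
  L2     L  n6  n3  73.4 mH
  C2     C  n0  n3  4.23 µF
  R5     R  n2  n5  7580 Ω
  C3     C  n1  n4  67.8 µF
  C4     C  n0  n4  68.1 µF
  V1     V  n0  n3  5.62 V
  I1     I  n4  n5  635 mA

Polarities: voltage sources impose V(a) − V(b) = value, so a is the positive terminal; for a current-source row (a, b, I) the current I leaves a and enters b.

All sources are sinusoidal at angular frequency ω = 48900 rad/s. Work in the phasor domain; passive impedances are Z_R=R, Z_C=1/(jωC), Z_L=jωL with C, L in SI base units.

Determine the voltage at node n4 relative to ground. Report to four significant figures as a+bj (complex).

-0.05692+0.5421j V

Apply KCL at each of the 6 non-ground nodes and solve the resulting linear system.
Node n1: branches {R3, R4, C3} → V_1 = -0.1143+0.8971j
Node n2: branches {R2, L1, R5} → V_2 = 217.0-13.23j
Node n3: branches {R2, R4, L2, C2, V1} → V_3 = -5.620+0.000j
Node n4: branches {C1, C3, C4, I1} → V_4 = -0.05692+0.5421j
Node n5: branches {R1, L1, R5, I1} → V_5 = 218.2+2.992j
Node n6: branches {R3, L2} → V_6 = -0.4199+1.787j
Source currents: i(V1)=-1.296-1.346j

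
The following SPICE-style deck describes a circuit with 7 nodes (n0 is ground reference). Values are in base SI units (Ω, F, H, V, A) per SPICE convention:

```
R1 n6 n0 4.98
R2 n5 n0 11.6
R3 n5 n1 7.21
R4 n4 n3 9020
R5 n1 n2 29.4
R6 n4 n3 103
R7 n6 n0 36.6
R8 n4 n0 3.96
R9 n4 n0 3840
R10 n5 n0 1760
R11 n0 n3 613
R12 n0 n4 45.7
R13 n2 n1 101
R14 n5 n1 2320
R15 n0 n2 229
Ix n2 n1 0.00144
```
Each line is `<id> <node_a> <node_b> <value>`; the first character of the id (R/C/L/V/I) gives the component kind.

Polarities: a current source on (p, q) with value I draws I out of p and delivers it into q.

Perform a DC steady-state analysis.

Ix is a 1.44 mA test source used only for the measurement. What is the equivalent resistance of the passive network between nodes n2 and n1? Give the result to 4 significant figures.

R_eq = 20.85 Ω

Apply KCL at each of the 6 non-ground nodes and solve the resulting linear system.
Node n1: branches {R3, R5, R13, R14, Ix} → V_1 = 0.002268
Node n2: branches {R5, R13, R15, Ix} → V_2 = -0.02776
Node n3: branches {R4, R6, R11} → V_3 = 0.000
Node n4: branches {R4, R6, R8, R9, R12} → V_4 = 0.000
Node n5: branches {R2, R3, R10, R14} → V_5 = 0.001397
Node n6: branches {R1, R7} → V_6 = 0.000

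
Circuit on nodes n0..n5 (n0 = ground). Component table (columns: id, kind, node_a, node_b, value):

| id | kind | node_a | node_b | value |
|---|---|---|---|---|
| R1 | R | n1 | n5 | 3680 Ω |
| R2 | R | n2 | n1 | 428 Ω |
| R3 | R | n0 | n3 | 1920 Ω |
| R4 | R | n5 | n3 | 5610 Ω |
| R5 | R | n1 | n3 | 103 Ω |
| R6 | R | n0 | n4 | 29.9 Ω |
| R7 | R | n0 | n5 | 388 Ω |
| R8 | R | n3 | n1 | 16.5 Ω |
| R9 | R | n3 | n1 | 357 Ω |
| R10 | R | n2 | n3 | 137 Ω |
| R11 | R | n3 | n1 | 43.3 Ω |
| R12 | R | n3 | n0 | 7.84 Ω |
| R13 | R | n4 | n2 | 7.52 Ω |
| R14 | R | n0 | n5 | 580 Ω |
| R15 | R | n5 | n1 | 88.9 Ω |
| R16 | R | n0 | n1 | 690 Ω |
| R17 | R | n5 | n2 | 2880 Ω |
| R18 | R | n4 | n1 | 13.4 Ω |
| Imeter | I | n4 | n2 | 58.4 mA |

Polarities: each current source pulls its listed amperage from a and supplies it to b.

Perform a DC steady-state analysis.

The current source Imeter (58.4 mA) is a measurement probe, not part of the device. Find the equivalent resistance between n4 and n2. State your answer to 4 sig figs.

MNA unknowns: 5 node voltages V₁..V_5
R1: Y=0.0002717 on G[1,5]
R2: Y=0.002336 on G[2,1]
R3: Y=0.0005208 on G[0,3]
R4: Y=0.0001783 on G[5,3]
R5: Y=0.009709 on G[1,3]
R6: Y=0.03344 on G[0,4]
R7: Y=0.002577 on G[0,5]
R8: Y=0.06061 on G[3,1]
R9: Y=0.002801 on G[3,1]
R10: Y=0.007299 on G[2,3]
R11: Y=0.02309 on G[3,1]
R12: Y=0.1276 on G[3,0]
R13: Y=0.1330 on G[4,2]
R14: Y=0.001724 on G[0,5]
R15: Y=0.01125 on G[5,1]
R16: Y=0.001449 on G[0,1]
R17: Y=0.0003472 on G[5,2]
R18: Y=0.07463 on G[4,1]
Imeter: z[4]−=0.0584, z[2]+=0.0584
solve → V1=-0.005041, V2=0.3741, V3=0.009692, V4=-0.03747, V5=0.004499

R_eq = 7.047 Ω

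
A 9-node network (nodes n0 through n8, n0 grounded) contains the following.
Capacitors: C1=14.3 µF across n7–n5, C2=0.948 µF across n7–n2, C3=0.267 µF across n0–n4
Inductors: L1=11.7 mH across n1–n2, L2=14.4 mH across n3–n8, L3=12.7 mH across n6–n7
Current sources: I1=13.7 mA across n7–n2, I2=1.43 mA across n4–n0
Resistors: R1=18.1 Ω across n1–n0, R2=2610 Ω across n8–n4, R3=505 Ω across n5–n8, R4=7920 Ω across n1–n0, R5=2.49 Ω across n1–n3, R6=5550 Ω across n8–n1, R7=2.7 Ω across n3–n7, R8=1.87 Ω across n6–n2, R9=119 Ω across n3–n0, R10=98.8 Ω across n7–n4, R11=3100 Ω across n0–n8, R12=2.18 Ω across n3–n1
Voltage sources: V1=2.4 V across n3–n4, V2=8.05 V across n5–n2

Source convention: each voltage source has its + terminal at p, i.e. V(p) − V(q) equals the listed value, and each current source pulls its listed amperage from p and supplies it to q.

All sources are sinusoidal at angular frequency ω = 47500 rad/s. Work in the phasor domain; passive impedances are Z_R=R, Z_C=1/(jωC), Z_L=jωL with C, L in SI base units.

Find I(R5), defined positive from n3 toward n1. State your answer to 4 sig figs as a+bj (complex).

0.001857+0.005438j A

Element admittances at ω=47500 rad/s:
  Y(C1) = 0.000+0.6793j S between n7,n5
  Y(L1) = 0.000-0.001799j S between n1,n2
  Y(L2) = 0.000-0.001462j S between n3,n8
  I1: injects 0.0137 A into n2 (from n7)
  Y(R1) = 0.05525+0.000j S between n1,n0
  Y(C2) = 0.000+0.04503j S between n7,n2
  Y(R2) = 0.0003831+0.000j S between n8,n4
  Y(R3) = 0.001980+0.000j S between n5,n8
  Y(R4) = 0.0001263+0.000j S between n1,n0
  I2: injects 0.00143 A into n0 (from n4)
  Y(R5) = 0.4016+0.000j S between n1,n3
  Y(R6) = 0.0001802+0.000j S between n8,n1
  Y(C3) = 0.000+0.01268j S between n0,n4
  Y(R7) = 0.3704+0.000j S between n3,n7
  Y(R8) = 0.5348+0.000j S between n6,n2
  Y(R9) = 0.008403+0.000j S between n3,n0
  Y(R10) = 0.01012+0.000j S between n7,n4
  Y(R11) = 0.0003226+0.000j S between n0,n8
  Y(R12) = 0.4587+0.000j S between n3,n1
  Y(L3) = 0.000-0.001658j S between n6,n7
  V1: constraint V(n3)−V(n4) = 2.4
  V2: constraint V(n5)−V(n2) = 8.05
Assemble and solve the 10×10 MNA system:
  V(n1)=0.07051+0.4586j  V(n2)=-7.577+0.4178j  V(n3)=0.07513+0.4722j  V(n4)=-2.325+0.4722j  V(n5)=0.4734+0.4178j  V(n6)=-7.576+0.3943j  V(n7)=0.009380+0.4358j  V(n8)=0.06901+0.3775j
  i(V1)=-0.02910-0.02908j  i(V2)=-0.01303-0.3153j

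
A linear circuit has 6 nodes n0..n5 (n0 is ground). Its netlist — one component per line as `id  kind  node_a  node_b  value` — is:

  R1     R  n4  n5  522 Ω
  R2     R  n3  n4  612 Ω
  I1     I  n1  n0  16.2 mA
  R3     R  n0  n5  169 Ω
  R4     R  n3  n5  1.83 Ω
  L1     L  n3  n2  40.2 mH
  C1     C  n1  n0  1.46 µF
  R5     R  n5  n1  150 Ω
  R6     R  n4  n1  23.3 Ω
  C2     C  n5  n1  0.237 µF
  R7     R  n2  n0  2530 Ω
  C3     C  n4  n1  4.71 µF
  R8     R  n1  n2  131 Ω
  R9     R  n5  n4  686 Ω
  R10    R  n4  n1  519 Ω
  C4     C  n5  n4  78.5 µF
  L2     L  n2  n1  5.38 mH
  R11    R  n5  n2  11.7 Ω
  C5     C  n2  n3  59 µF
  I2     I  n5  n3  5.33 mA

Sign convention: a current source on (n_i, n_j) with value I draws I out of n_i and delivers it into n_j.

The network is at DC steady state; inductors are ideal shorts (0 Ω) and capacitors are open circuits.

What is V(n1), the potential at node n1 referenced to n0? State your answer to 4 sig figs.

-2.581 V

Element admittances at DC:
  Y(R1) = 0.001916 S between n4,n5
  Y(R2) = 0.001634 S between n3,n4
  I1: injects 0.0162 A into n0 (from n1)
  Y(R3) = 0.005917 S between n0,n5
  Y(R4) = 0.5464 S between n3,n5
  L1: short n3↔n2 (DC inductor)
  Y(C1) = 0.000 S between n1,n0
  Y(R5) = 0.006667 S between n5,n1
  Y(R6) = 0.04292 S between n4,n1
  Y(C2) = 0.000 S between n5,n1
  Y(R7) = 0.0003953 S between n2,n0
  Y(C3) = 0.000 S between n4,n1
  Y(R8) = 0.007634 S between n1,n2
  Y(R9) = 0.001458 S between n5,n4
  Y(R10) = 0.001927 S between n4,n1
  Y(C4) = 0.000 S between n5,n4
  L2: short n2↔n1 (DC inductor)
  Y(R11) = 0.08547 S between n5,n2
  Y(C5) = 0.000 S between n2,n3
  I2: injects 0.00533 A into n3 (from n5)
Assemble and solve the 7×7 MNA system:
  V(n1)=-2.581  V(n2)=-2.581  V(n3)=-2.581  V(n4)=-2.580  V(n5)=-2.565
  i(L1)=0.01372  i(L2)=0.01605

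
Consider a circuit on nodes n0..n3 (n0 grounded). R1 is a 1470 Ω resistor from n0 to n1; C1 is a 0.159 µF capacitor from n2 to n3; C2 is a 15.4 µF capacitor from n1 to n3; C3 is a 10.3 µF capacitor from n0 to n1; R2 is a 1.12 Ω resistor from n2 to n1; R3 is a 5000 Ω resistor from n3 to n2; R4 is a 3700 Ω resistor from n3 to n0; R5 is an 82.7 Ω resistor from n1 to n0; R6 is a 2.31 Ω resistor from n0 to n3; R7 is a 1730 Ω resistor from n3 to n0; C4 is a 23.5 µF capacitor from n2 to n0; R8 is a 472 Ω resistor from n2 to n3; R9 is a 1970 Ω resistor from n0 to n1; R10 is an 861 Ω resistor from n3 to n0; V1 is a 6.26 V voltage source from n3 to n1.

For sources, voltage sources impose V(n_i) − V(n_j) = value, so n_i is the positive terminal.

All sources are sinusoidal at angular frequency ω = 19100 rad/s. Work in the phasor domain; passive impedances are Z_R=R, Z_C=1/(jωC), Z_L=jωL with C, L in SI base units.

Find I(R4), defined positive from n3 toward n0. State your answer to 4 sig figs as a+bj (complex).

0.001033+0.0005786j A

Element admittances at ω=19100 rad/s:
  Y(R1) = 0.0006803+0.000j S between n0,n1
  Y(C1) = 0.000+0.003037j S between n2,n3
  Y(C2) = 0.000+0.2941j S between n1,n3
  Y(C3) = 0.000+0.1967j S between n0,n1
  Y(R2) = 0.8929+0.000j S between n2,n1
  Y(R3) = 0.0002000+0.000j S between n3,n2
  Y(R4) = 0.0002703+0.000j S between n3,n0
  Y(R5) = 0.01209+0.000j S between n1,n0
  Y(R6) = 0.4329+0.000j S between n0,n3
  Y(R7) = 0.0005780+0.000j S between n3,n0
  Y(C4) = 0.000+0.4488j S between n2,n0
  Y(R8) = 0.002119+0.000j S between n2,n3
  Y(R9) = 0.0005076+0.000j S between n0,n1
  Y(R10) = 0.001161+0.000j S between n3,n0
  V1: constraint V(n3)−V(n1) = 6.26
Assemble and solve the 4×4 MNA system:
  V(n1)=-2.438+2.141j  V(n2)=-1.069+2.693j  V(n3)=3.822+2.141j
  i(V1)=-1.675-2.786j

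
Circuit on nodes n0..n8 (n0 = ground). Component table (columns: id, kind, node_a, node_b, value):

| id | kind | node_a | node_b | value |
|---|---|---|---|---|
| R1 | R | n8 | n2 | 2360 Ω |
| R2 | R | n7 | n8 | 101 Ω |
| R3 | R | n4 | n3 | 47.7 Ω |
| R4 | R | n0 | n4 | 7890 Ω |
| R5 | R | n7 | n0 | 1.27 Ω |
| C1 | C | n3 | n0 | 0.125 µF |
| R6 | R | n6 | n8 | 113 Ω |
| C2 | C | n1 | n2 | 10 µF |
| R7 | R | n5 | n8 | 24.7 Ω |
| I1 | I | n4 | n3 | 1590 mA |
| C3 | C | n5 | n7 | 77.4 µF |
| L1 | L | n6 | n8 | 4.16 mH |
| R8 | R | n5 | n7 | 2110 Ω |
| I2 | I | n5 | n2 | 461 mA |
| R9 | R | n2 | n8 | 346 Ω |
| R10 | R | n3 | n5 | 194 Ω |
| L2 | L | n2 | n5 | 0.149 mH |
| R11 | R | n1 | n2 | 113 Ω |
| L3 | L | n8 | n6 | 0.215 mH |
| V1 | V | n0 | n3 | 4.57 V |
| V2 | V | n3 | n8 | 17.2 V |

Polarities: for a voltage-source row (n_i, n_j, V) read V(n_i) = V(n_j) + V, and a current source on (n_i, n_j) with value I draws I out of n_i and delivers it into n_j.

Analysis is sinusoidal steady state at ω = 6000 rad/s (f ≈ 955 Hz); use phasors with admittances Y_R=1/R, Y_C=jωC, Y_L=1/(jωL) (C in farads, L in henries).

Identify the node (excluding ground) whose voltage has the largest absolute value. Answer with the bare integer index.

4

MNA unknowns: 8 node voltages V₁..V_8 plus 2 source currents (V1, V2)
R1: Y=0.0004237+0.000j on G[8,2]
R2: Y=0.009901+0.000j on G[7,8]
R3: Y=0.02096+0.000j on G[4,3]
R4: Y=0.0001267+0.000j on G[0,4]
R5: Y=0.7874+0.000j on G[7,0]
C1: Y=0.000+0.0007500j on G[3,0]
R6: Y=0.008850+0.000j on G[6,8]
C2: Y=0.000+0.06000j on G[1,2]
R7: Y=0.04049+0.000j on G[5,8]
I1: z[4]−=1.59, z[3]+=1.59
C3: Y=0.000+0.4644j on G[5,7]
L1: Y=0.000-0.04006j on G[6,8]
R8: Y=0.0004739+0.000j on G[5,7]
I2: z[5]−=0.461, z[2]+=0.461
R9: Y=0.002890+0.000j on G[2,8]
R10: Y=0.005155+0.000j on G[3,5]
L2: Y=0.000-1.119j on G[2,5]
R11: Y=0.008850+0.000j on G[1,2]
L3: Y=0.000-0.7752j on G[8,6]
V1: row V0−V3=4.57, i_V1 at 0,3
V2: row V3−V8=17.2, i_V2 at 3,8
solve → V1=-1.588+2.175j, V2=-1.588+2.175j, V3=-4.570+0.000j, V4=-79.93+0.000j, V5=-1.595+1.822j, V6=-21.77+0.000j, V7=-1.398-0.1134j, V8=-21.77+0.000j
aux → i_V1=-1.111-0.09269j, i_V2=-1.085-0.07986j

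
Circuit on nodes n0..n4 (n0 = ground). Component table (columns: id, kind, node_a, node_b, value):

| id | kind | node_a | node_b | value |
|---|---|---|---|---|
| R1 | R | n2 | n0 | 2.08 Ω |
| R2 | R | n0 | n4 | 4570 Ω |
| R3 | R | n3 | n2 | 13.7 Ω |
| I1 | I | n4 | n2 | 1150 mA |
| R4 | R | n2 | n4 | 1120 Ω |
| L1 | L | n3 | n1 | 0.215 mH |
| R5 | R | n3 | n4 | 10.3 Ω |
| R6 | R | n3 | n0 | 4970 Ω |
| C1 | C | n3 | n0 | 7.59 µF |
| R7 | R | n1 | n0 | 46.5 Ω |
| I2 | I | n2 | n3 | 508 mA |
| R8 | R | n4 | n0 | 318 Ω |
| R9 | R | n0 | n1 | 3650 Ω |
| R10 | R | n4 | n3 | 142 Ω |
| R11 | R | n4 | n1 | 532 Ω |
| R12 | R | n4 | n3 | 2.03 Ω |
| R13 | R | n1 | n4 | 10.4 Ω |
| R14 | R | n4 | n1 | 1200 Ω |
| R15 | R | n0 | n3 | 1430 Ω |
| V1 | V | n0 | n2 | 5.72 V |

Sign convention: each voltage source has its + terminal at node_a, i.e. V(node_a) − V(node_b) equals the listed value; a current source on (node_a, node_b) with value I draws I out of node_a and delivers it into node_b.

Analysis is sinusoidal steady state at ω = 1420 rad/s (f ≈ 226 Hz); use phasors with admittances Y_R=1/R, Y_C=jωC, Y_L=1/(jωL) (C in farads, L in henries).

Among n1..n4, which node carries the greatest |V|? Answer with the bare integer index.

Element admittances at ω=1420 rad/s:
  Y(R1) = 0.4808+0.000j S between n2,n0
  Y(R2) = 0.0002188+0.000j S between n0,n4
  Y(R3) = 0.07299+0.000j S between n3,n2
  I1: injects 1.15 A into n2 (from n4)
  Y(R4) = 0.0008929+0.000j S between n2,n4
  Y(L1) = 0.000-3.275j S between n3,n1
  Y(R5) = 0.09709+0.000j S between n3,n4
  Y(R6) = 0.0002012+0.000j S between n3,n0
  Y(C1) = 0.000+0.01078j S between n3,n0
  Y(R7) = 0.02151+0.000j S between n1,n0
  I2: injects 0.508 A into n3 (from n2)
  Y(R8) = 0.003145+0.000j S between n4,n0
  Y(R9) = 0.0002740+0.000j S between n0,n1
  Y(R10) = 0.007042+0.000j S between n4,n3
  Y(R11) = 0.001880+0.000j S between n4,n1
  Y(R12) = 0.4926+0.000j S between n4,n3
  Y(R13) = 0.09615+0.000j S between n1,n4
  Y(R14) = 0.0008333+0.000j S between n4,n1
  Y(R15) = 0.0006993+0.000j S between n0,n3
  V1: constraint V(n0)−V(n2) = 5.72
Assemble and solve the 5×5 MNA system:
  V(n1)=-10.46+1.146j  V(n2)=-5.720+0.000j  V(n3)=-10.47+1.124j  V(n4)=-12.05+1.121j
  i(V1)=-3.040-0.08307j

4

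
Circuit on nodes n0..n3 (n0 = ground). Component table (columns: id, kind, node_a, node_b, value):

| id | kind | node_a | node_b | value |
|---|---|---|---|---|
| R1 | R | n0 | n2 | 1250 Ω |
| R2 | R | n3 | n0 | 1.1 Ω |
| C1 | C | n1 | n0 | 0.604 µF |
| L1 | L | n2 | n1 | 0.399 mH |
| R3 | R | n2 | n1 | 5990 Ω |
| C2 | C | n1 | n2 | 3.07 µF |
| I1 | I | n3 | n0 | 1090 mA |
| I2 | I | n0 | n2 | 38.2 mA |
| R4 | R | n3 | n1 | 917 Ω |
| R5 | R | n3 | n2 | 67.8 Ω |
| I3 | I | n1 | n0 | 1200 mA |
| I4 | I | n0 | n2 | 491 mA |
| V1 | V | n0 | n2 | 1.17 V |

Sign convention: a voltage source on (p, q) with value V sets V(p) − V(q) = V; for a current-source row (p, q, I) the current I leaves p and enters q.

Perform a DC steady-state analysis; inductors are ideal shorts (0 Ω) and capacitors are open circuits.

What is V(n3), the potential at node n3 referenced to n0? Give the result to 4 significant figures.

-1.199 V

Apply KCL at each of the 3 non-ground nodes and solve the resulting linear system.
Node n1: branches {C1, L1, R3, C2, R4, I3} → V_1 = -1.170
Node n2: branches {R1, L1, R3, C2, I2, R5, I4, V1} → V_2 = -1.170
Node n3: branches {R2, I1, R4, R5} → V_3 = -1.199
Source currents: i(L1)=1.200, i(V1)=0.6703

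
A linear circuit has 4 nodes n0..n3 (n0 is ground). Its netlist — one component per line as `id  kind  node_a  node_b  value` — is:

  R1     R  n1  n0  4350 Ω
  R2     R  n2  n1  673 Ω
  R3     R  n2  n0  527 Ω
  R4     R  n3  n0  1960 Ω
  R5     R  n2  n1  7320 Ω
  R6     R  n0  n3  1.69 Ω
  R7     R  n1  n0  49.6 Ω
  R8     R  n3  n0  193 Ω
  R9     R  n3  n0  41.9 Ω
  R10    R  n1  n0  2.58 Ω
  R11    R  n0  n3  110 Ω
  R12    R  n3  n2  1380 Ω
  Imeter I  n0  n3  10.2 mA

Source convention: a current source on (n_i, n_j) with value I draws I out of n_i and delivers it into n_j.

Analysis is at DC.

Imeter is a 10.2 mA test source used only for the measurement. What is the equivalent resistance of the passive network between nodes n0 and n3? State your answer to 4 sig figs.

R_eq = 1.585 Ω

Apply KCL at each of the 3 non-ground nodes and solve the resulting linear system.
Node n1: branches {R1, R2, R5, R7, R10} → V_1 = 1.095e-05
Node n2: branches {R2, R3, R5, R12} → V_2 = 0.002764
Node n3: branches {R4, R6, R8, R9, R11, R12, Imeter} → V_3 = 0.01617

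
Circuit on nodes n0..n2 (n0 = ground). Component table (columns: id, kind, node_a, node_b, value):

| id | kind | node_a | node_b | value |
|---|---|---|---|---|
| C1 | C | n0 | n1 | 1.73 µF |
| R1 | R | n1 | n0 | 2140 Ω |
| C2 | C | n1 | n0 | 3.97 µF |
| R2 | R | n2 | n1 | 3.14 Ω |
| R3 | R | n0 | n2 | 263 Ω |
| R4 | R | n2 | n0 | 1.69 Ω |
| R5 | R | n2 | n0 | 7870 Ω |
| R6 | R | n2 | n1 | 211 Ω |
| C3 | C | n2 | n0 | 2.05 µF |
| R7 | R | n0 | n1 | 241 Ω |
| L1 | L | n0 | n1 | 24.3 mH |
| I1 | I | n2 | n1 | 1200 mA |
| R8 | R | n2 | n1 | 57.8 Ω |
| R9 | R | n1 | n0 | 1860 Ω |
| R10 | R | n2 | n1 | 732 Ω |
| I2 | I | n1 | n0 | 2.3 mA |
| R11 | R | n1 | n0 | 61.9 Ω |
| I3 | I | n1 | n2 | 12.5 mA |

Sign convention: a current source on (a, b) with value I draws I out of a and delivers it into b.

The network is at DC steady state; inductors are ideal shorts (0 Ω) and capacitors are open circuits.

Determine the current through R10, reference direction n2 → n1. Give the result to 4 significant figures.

-0.001730 A

Element admittances at DC:
  Y(C1) = 0.000 S between n0,n1
  Y(R1) = 0.0004673 S between n1,n0
  Y(C2) = 0.000 S between n1,n0
  Y(R2) = 0.3185 S between n2,n1
  Y(R3) = 0.003802 S between n0,n2
  Y(R4) = 0.5917 S between n2,n0
  Y(R5) = 0.0001271 S between n2,n0
  Y(R6) = 0.004739 S between n2,n1
  Y(C3) = 0.000 S between n2,n0
  Y(R7) = 0.004149 S between n0,n1
  L1: short n0↔n1 (DC inductor)
  I1: injects 1.2 A into n1 (from n2)
  Y(R8) = 0.01730 S between n2,n1
  Y(R9) = 0.0005376 S between n1,n0
  Y(R10) = 0.001366 S between n2,n1
  I2: injects 0.0023 A into n0 (from n1)
  Y(R11) = 0.01616 S between n1,n0
  I3: injects 0.0125 A into n2 (from n1)
Assemble and solve the 3×3 MNA system:
  V(n1)=0.000  V(n2)=-1.267
  i(L1)=-0.7522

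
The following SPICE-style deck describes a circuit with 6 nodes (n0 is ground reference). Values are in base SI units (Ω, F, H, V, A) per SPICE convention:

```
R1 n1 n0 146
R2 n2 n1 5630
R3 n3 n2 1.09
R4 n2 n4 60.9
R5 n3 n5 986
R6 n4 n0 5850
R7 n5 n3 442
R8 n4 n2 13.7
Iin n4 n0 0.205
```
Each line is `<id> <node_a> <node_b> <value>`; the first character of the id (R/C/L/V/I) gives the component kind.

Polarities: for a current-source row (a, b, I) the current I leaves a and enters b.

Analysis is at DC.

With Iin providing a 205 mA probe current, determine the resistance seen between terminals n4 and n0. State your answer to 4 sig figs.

R_eq = 2909. Ω

Apply KCL at each of the 5 non-ground nodes and solve the resulting linear system.
Node n1: branches {R1, R2} → V_1 = -15.05
Node n2: branches {R2, R3, R4, R8} → V_2 = -595.2
Node n3: branches {R3, R5, R7} → V_3 = -595.2
Node n4: branches {R4, R6, R8, Iin} → V_4 = -596.4
Node n5: branches {R5, R7} → V_5 = -595.2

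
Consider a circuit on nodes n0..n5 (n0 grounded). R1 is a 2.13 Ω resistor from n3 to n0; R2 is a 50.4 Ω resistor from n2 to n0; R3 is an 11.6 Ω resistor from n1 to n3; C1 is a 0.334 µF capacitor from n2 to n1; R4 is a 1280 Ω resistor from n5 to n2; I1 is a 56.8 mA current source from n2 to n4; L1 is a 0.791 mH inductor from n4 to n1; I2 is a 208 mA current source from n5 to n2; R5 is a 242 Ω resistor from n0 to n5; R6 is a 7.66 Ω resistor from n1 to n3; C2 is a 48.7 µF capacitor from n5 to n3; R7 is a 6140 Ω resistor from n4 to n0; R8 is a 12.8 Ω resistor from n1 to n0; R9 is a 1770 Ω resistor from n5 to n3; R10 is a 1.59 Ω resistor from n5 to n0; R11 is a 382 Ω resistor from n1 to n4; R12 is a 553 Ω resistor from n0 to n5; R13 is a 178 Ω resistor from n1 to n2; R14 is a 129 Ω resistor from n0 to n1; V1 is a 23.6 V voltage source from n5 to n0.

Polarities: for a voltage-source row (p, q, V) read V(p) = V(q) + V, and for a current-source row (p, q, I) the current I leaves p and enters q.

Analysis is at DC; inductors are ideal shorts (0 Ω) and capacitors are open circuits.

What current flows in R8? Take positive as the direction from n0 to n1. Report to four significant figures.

-0.03184 A

Apply KCL at each of the 5 non-ground nodes and solve the resulting linear system.
Node n1: branches {R3, C1, L1, R6, R8, R11, R13, R14} → V_1 = 0.4076
Node n2: branches {R2, C1, R4, I1, I2, R13} → V_2 = 6.552
Node n3: branches {R1, R3, R6, C2, R9} → V_3 = 0.1480
Node n4: branches {I1, L1, R7, R11} → V_4 = 0.4076
Node n5: branches {R4, I2, R5, C2, R9, R10, R12, V1} → V_5 = 23.60
Source currents: i(L1)=0.05673, i(V1)=-15.22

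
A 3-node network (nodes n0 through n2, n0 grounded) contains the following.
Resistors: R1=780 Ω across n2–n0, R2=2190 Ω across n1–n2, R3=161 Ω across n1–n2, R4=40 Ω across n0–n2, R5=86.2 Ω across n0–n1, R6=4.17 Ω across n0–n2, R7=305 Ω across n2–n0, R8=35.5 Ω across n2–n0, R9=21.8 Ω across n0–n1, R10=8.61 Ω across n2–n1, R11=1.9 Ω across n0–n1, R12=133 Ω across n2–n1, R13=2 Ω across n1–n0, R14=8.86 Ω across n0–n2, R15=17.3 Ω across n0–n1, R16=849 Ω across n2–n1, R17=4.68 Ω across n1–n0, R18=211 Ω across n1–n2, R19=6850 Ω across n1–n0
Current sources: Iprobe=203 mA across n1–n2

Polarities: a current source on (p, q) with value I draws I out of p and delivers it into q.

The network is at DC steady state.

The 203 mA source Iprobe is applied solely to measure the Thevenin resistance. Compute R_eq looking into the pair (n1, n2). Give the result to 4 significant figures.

Element admittances at DC:
  Y(R1) = 0.001282 S between n2,n0
  Y(R2) = 0.0004566 S between n1,n2
  Y(R3) = 0.006211 S between n1,n2
  Y(R4) = 0.02500 S between n0,n2
  Y(R5) = 0.01160 S between n0,n1
  Y(R6) = 0.2398 S between n0,n2
  Y(R7) = 0.003279 S between n2,n0
  Y(R8) = 0.02817 S between n2,n0
  Y(R9) = 0.04587 S between n0,n1
  Y(R10) = 0.1161 S between n2,n1
  Y(R11) = 0.5263 S between n0,n1
  Y(R12) = 0.007519 S between n2,n1
  Y(R13) = 0.5000 S between n1,n0
  Y(R14) = 0.1129 S between n0,n2
  Y(R15) = 0.05780 S between n0,n1
  Y(R16) = 0.001178 S between n2,n1
  Y(R17) = 0.2137 S between n1,n0
  Y(R18) = 0.004739 S between n1,n2
  Y(R19) = 0.0001460 S between n1,n0
  Iprobe: injects 0.203 A into n2 (from n1)
Assemble and solve the 2×2 MNA system:
  V(n1)=-0.1046  V(n2)=0.3453

R_eq = 2.216 Ω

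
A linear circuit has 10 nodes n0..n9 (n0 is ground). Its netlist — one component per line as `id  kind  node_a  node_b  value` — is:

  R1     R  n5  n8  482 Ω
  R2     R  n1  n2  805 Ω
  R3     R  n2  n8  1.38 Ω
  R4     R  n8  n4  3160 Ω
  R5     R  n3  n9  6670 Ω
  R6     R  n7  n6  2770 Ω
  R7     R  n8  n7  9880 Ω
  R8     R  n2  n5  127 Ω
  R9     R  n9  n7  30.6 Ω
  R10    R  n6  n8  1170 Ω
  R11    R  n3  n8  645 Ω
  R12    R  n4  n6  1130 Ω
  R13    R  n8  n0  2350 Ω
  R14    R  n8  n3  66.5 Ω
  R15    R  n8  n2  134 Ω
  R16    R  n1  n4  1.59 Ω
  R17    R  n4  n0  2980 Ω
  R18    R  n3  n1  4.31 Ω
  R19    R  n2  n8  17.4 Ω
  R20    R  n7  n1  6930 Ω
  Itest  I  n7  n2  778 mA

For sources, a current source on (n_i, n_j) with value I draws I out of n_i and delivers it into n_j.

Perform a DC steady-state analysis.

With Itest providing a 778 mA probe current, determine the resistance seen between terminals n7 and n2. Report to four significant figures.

Element admittances at DC:
  Y(R1) = 0.002075 S between n5,n8
  Y(R2) = 0.001242 S between n1,n2
  Y(R3) = 0.7246 S between n2,n8
  Y(R4) = 0.0003165 S between n8,n4
  Y(R5) = 0.0001499 S between n3,n9
  Y(R6) = 0.0003610 S between n7,n6
  Y(R7) = 0.0001012 S between n8,n7
  Y(R8) = 0.007874 S between n2,n5
  Y(R9) = 0.03268 S between n9,n7
  Y(R10) = 0.0008547 S between n6,n8
  Y(R11) = 0.001550 S between n3,n8
  Y(R12) = 0.0008850 S between n4,n6
  Y(R13) = 0.0004255 S between n8,n0
  Y(R14) = 0.01504 S between n8,n3
  Y(R15) = 0.007463 S between n8,n2
  Y(R16) = 0.6289 S between n1,n4
  Y(R17) = 0.0003356 S between n4,n0
  Y(R18) = 0.2320 S between n3,n1
  Y(R19) = 0.05747 S between n2,n8
  Y(R20) = 0.0001443 S between n7,n1
  Itest: injects 0.778 A into n2 (from n7)
Assemble and solve the 9×9 MNA system:
  V(n1)=-15.25  V(n2)=13.15  V(n3)=-14.09  V(n4)=-15.48  V(n5)=12.95  V(n6)=-195.2  V(n7)=-1127  V(n8)=12.21  V(n9)=-1122

R_eq = 1465. Ω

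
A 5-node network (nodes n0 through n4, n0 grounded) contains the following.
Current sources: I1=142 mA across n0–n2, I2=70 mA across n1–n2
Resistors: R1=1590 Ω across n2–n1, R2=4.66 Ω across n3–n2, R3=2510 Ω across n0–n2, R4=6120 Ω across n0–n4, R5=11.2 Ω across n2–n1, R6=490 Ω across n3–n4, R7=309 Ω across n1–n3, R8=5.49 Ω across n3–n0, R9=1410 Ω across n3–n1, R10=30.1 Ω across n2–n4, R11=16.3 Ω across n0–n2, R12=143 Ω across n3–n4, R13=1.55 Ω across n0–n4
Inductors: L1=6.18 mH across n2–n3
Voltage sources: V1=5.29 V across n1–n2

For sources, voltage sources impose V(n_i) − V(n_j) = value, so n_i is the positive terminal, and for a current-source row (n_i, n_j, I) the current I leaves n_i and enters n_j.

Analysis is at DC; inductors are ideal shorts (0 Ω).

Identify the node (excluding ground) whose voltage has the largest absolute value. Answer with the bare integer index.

1

Element admittances at DC:
  I1: injects 0.142 A into n2 (from n0)
  Y(R1) = 0.0006289 S between n2,n1
  L1: short n2↔n3 (DC inductor)
  Y(R2) = 0.2146 S between n3,n2
  Y(R3) = 0.0003984 S between n0,n2
  Y(R4) = 0.0001634 S between n0,n4
  Y(R5) = 0.08929 S between n2,n1
  Y(R6) = 0.002041 S between n3,n4
  Y(R7) = 0.003236 S between n1,n3
  Y(R8) = 0.1821 S between n3,n0
  Y(R9) = 0.0007092 S between n3,n1
  Y(R10) = 0.03322 S between n2,n4
  I2: injects 0.07 A into n2 (from n1)
  Y(R11) = 0.06135 S between n0,n2
  Y(R12) = 0.006993 S between n3,n4
  Y(R13) = 0.6452 S between n0,n4
  V1: constraint V(n1)−V(n2) = 5.29
Assemble and solve the 6×6 MNA system:
  V(n1)=5.791  V(n2)=0.5008  V(n3)=0.5008  V(n4)=0.03078
  i(L1)=0.07459  i(V1)=-0.5665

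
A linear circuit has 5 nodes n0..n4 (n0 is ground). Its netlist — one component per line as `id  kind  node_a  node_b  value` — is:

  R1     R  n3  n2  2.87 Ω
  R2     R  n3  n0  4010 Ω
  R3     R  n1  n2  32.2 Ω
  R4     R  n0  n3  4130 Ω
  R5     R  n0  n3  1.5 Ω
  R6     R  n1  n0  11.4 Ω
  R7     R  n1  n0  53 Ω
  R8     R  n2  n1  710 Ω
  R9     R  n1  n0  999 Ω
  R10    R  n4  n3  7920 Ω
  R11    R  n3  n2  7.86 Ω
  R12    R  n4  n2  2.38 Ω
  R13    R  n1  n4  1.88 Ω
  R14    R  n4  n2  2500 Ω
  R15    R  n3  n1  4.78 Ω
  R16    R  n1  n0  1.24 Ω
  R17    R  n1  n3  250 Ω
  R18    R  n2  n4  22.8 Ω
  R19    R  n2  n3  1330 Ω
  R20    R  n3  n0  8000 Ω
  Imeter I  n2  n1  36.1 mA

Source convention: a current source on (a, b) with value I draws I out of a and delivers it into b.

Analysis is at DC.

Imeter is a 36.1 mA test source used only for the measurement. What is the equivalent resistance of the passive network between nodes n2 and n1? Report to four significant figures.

Apply KCL at each of the 4 non-ground nodes and solve the resulting linear system.
Node n1: branches {R3, R6, R7, R8, R9, R13, R15, R16, R17, Imeter} → V_1 = 0.01237
Node n2: branches {R1, R3, R8, R11, R12, R14, R18, R19, Imeter} → V_2 = -0.05378
Node n3: branches {R1, R2, R4, R5, R10, R11, R15, R17, R19, R20} → V_3 = -0.01694
Node n4: branches {R10, R12, R13, R14, R18} → V_4 = -0.01847

R_eq = 1.832 Ω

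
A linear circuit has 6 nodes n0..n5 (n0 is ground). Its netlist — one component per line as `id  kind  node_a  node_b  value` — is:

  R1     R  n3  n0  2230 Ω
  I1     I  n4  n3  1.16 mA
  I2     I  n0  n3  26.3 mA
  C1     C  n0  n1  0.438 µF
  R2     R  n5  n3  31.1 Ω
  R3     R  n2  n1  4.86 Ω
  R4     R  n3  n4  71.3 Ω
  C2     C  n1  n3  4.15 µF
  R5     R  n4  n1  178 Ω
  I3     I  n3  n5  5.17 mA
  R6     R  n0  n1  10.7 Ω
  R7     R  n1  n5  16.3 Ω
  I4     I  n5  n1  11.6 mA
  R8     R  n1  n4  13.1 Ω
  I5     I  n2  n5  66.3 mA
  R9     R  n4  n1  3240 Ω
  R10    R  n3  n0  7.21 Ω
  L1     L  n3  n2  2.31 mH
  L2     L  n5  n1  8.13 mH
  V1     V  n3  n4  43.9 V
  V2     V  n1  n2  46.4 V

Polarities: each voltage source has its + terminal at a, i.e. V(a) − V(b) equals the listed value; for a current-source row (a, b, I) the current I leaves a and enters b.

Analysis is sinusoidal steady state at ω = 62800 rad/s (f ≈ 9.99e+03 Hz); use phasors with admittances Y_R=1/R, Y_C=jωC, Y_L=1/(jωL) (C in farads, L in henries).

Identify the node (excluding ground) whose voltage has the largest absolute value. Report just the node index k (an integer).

Element admittances at ω=62800 rad/s:
  Y(R1) = 0.0004484+0.000j S between n3,n0
  I1: injects 0.00116 A into n3 (from n4)
  I2: injects 0.0263 A into n3 (from n0)
  Y(C1) = 0.000+0.02751j S between n0,n1
  Y(R2) = 0.03215+0.000j S between n5,n3
  Y(R3) = 0.2058+0.000j S between n2,n1
  Y(R4) = 0.01403+0.000j S between n3,n4
  Y(C2) = 0.000+0.2606j S between n1,n3
  Y(R5) = 0.005618+0.000j S between n4,n1
  I3: injects 0.00517 A into n5 (from n3)
  Y(R6) = 0.09346+0.000j S between n0,n1
  Y(R7) = 0.06135+0.000j S between n1,n5
  I4: injects 0.0116 A into n1 (from n5)
  Y(R8) = 0.07634+0.000j S between n1,n4
  I5: injects 0.0663 A into n5 (from n2)
  Y(R9) = 0.0003086+0.000j S between n4,n1
  Y(R10) = 0.1387+0.000j S between n3,n0
  Y(L1) = 0.000-0.006893j S between n3,n2
  Y(L2) = 0.000-0.001959j S between n5,n1
  V1: constraint V(n3)−V(n4) = 43.9
  V2: constraint V(n1)−V(n2) = 46.4
Assemble and solve the 7×7 MNA system:
  V(n1)=-3.373+6.102j  V(n2)=-49.77+6.102j  V(n3)=3.661-3.431j  V(n4)=-40.24-3.431j  V(n5)=-0.2468+2.889j
  i(V1)=-3.647-0.7842j  i(V2)=-9.415+0.3683j

2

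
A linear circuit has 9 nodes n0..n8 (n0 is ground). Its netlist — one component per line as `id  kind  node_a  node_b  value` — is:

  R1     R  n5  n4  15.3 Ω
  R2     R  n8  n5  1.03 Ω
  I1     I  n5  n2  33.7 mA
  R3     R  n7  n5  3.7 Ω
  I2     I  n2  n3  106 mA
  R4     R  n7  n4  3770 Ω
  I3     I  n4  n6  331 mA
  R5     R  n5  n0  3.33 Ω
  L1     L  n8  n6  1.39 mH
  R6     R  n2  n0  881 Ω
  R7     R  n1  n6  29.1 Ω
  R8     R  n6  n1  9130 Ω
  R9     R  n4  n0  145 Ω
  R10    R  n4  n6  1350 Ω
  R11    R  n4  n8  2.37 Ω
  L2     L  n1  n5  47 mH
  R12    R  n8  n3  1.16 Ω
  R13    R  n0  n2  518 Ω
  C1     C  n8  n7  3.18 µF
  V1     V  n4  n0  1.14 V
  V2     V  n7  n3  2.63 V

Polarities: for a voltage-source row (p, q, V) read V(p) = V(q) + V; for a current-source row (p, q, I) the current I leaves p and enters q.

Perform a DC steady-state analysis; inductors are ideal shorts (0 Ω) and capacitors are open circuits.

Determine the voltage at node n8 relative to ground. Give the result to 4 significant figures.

1.163 V

MNA unknowns: 8 node voltages V₁..V_8 plus 4 source currents (L1, L2, V1, V2)
R1: Y=0.06536 on G[5,4]
R2: Y=0.9709 on G[8,5]
I1: z[5]−=0.0337, z[2]+=0.0337
R3: Y=0.2703 on G[7,5]
I2: z[2]−=0.106, z[3]+=0.106
R4: Y=0.0002653 on G[7,4]
I3: z[4]−=0.331, z[6]+=0.331
R5: Y=0.3003 on G[5,0]
L1: row V8−V6=0, i_L1 at 8,6
R6: Y=0.001135 on G[2,0]
R7: Y=0.03436 on G[1,6]
R8: Y=0.0001095 on G[6,1]
R9: Y=0.006897 on G[4,0]
R10: Y=0.0007407 on G[4,6]
R11: Y=0.4219 on G[4,8]
L2: row V1−V5=0, i_L2 at 1,5
R12: Y=0.8621 on G[8,3]
R13: Y=0.001931 on G[0,2]
C1: Y=0.000 on G[8,7]
V1: row V4−V0=1.14, i_V1 at 4,0
V2: row V7−V3=2.63, i_V2 at 7,3
solve → V1=1.278, V2=-23.58, V3=0.6560, V4=1.140, V5=1.278, V6=1.163, V7=3.286, V8=1.163
aux → i_L1=-0.3350, i_L2=-0.003975, i_V1=-0.3195, i_V2=-0.5432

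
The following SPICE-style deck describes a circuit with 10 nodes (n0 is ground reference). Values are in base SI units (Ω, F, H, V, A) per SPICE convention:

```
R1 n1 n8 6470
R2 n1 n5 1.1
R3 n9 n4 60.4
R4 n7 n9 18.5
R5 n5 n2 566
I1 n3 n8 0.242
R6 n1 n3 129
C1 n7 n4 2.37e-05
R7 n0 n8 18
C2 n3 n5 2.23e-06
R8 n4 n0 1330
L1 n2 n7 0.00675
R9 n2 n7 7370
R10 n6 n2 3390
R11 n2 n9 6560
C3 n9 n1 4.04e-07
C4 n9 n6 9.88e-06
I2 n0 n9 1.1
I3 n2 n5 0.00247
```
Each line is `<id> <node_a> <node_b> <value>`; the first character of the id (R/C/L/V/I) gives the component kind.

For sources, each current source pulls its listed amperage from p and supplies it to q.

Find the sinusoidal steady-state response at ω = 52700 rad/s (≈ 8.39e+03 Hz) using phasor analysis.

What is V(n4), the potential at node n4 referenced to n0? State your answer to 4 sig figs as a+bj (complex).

Apply KCL at each of the 9 non-ground nodes and solve the resulting linear system.
Node n1: branches {R1, R2, R6, C3} → V_1 = 955.1+15.46j
Node n2: branches {R5, L1, R9, R10, R11, I3} → V_2 = 942.2+5.810j
Node n3: branches {I1, R6, C2} → V_3 = 954.6+17.45j
Node n4: branches {R3, C1, R8} → V_4 = 946.3-3.169j
Node n5: branches {R2, R5, C2, I3} → V_5 = 954.8+15.42j
Node n6: branches {R10, C4} → V_6 = 956.0-3.712j
Node n7: branches {R4, C1, L1, R9} → V_7 = 946.3-3.609j
Node n8: branches {R1, I1, R7} → V_8 = 6.994+0.04288j
Node n9: branches {R3, R4, R11, C3, C4, I2} → V_9 = 956.0-3.720j

946.3-3.169j V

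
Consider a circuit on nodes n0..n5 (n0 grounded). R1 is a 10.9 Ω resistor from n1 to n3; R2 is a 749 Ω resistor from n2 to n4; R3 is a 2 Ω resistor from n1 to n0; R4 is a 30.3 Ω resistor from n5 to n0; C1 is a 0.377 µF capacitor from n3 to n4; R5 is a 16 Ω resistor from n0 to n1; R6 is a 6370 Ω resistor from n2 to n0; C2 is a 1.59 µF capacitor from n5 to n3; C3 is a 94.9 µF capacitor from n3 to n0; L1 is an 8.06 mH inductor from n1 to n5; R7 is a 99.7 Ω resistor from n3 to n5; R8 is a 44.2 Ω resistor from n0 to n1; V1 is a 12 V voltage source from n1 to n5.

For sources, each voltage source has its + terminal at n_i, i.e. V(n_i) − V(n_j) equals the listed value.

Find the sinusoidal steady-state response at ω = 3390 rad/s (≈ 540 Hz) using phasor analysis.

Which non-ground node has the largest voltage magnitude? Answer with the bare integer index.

5

Apply KCL at each of the 5 non-ground nodes and solve the resulting linear system.
Node n1: branches {R1, R3, R5, L1, R8, V1} → V_1 = 0.6910+0.09693j
Node n2: branches {R2, R6} → V_2 = -0.1741+0.06724j
Node n3: branches {R1, C1, C2, C3, R7} → V_3 = -0.1863+0.09653j
Node n4: branches {R2, C1} → V_4 = -0.1945+0.07515j
Node n5: branches {R4, C2, L1, R7, V1} → V_5 = -11.31+0.09693j
Source currents: i(V1)=-0.4848+0.3824j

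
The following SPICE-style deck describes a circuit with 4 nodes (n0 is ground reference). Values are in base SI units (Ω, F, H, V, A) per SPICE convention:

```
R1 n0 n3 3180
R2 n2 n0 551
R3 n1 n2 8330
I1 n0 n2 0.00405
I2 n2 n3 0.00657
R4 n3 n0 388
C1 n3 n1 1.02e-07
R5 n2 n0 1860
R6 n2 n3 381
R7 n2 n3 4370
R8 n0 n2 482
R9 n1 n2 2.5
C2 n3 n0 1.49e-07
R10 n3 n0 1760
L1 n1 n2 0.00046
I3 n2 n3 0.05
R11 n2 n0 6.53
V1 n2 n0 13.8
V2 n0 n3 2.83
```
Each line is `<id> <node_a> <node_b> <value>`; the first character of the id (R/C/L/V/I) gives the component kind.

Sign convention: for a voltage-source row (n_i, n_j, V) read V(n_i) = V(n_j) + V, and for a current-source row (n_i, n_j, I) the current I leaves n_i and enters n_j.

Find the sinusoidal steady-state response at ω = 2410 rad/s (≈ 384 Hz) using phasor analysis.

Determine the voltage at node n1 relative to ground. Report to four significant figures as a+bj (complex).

MNA unknowns: 3 node voltages V₁..V_3 plus 2 source currents (V1, V2)
R1: Y=0.0003145+0.000j on G[0,3]
R2: Y=0.001815+0.000j on G[2,0]
R3: Y=0.0001200+0.000j on G[1,2]
I1: z[0]−=0.00405, z[2]+=0.00405
I2: z[2]−=0.00657, z[3]+=0.00657
R4: Y=0.002577+0.000j on G[3,0]
C1: Y=0.000+0.0002458j on G[3,1]
R5: Y=0.0005376+0.000j on G[2,0]
R6: Y=0.002625+0.000j on G[2,3]
R7: Y=0.0002288+0.000j on G[2,3]
R8: Y=0.002075+0.000j on G[0,2]
R9: Y=0.4000+0.000j on G[1,2]
C2: Y=0.000+0.0003591j on G[3,0]
R10: Y=0.0005682+0.000j on G[3,0]
L1: Y=0.000-0.9020j on G[1,2]
I3: z[2]−=0.05, z[3]+=0.05
R11: Y=0.1531+0.000j on G[2,0]
V1: row V2−V0=13.8, i_V1 at 2,0
V2: row V0−V3=2.83, i_V2 at 0,3
solve → V1=13.80-0.001681j, V2=13.80+0.000j, V3=-2.830+0.000j
aux → i_V1=-2.274-0.004089j, i_V2=-0.1138-0.005105j

13.80-0.001681j V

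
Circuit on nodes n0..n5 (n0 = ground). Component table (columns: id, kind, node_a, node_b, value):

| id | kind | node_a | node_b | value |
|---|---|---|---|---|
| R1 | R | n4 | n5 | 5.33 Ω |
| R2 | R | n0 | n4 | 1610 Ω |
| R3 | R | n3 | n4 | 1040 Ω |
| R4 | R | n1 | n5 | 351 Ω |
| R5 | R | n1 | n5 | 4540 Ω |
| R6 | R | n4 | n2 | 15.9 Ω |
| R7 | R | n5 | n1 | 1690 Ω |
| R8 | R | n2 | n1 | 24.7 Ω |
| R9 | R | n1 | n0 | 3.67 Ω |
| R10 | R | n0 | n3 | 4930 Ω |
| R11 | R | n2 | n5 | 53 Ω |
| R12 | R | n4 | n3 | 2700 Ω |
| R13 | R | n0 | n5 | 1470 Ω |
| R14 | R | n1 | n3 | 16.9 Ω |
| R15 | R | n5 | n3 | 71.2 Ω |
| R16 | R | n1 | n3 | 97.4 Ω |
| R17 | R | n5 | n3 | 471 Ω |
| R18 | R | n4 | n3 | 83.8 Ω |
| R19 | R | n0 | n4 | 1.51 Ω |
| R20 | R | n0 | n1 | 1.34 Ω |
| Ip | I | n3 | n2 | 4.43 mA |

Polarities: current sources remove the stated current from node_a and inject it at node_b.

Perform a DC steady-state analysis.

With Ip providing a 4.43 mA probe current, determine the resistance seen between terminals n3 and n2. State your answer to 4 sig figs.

Apply KCL at each of the 5 non-ground nodes and solve the resulting linear system.
Node n1: branches {R4, R5, R7, R8, R9, R14, R16, R20} → V_1 = -0.001434
Node n2: branches {R6, R8, R11, Ip} → V_2 = 0.03716
Node n3: branches {R3, R10, R12, R14, R15, R16, R17, R18, Ip} → V_3 = -0.04515
Node n4: branches {R1, R2, R3, R6, R12, R18, R19} → V_4 = 0.002217
Node n5: branches {R1, R4, R5, R7, R11, R13, R15, R17} → V_5 = 0.001682

R_eq = 18.58 Ω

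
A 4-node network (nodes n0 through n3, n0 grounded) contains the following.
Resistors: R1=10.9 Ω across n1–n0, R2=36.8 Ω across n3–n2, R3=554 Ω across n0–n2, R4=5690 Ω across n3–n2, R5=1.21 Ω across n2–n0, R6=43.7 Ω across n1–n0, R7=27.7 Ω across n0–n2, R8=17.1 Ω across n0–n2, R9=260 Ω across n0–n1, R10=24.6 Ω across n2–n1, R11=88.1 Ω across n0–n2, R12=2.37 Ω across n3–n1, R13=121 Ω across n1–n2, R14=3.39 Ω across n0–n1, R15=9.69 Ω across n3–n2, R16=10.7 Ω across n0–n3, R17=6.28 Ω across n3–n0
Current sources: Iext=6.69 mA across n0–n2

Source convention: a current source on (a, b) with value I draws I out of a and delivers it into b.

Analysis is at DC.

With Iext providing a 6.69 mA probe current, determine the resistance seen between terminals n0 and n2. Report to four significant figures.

R_eq = 0.9331 Ω

Element admittances at DC:
  Y(R1) = 0.09174 S between n1,n0
  Y(R2) = 0.02717 S between n3,n2
  Y(R3) = 0.001805 S between n0,n2
  Y(R4) = 0.0001757 S between n3,n2
  Y(R5) = 0.8264 S between n2,n0
  Y(R6) = 0.02288 S between n1,n0
  Y(R7) = 0.03610 S between n0,n2
  Y(R8) = 0.05848 S between n0,n2
  Y(R9) = 0.003846 S between n0,n1
  Y(R10) = 0.04065 S between n2,n1
  Y(R11) = 0.01135 S between n0,n2
  Y(R12) = 0.4219 S between n3,n1
  Y(R13) = 0.008264 S between n1,n2
  Y(R14) = 0.2950 S between n0,n1
  Y(R15) = 0.1032 S between n3,n2
  Y(R16) = 0.09346 S between n0,n3
  Y(R17) = 0.1592 S between n3,n0
  Iext: injects 0.00669 A into n2 (from n0)
Assemble and solve the 3×3 MNA system:
  V(n1)=0.001104  V(n2)=0.006242  V(n3)=0.001591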